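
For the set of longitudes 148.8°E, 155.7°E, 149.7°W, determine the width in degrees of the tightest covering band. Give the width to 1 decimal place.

Sort the longitudes: -149.7°, +148.8°, +155.7°.
Eastward gaps between consecutive values (wrapping around): 298.5°, 6.9°, 54.6°.
Largest gap = 298.5° ⇒ minimal covering band is its complement: 360° − 298.5° = 61.5°.
Band runs from +148.8° eastward to -149.7°, crossing the antimeridian.

61.5°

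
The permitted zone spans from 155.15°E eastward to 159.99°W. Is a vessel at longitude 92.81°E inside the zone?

No

Band width going east from +155.15° to -159.99°: ((-159.99 − 155.15) mod 360) = 44.86°.
Offset of +92.81° east of the west edge: ((92.81 − 155.15) mod 360) = 297.66°.
297.66° > 44.86° ⇒ outside.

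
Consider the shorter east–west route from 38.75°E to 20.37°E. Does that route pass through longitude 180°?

No

Signed shortest Δλ = ((20.37 − 38.75 + 180) mod 360) − 180 = -18.38°.
Going west by 18.38° from +38.75° reaches +20.37° without touching 180°.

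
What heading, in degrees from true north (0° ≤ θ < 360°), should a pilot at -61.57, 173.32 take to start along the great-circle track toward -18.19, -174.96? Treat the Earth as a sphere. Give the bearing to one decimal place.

Δλ = -174.96 − 173.32 = -348.28°; wrapped into (−180°, 180°]: 11.72°.
θ = atan2( sin Δλ · cos φ₂ , cos φ₁ · sin φ₂ − sin φ₁ · cos φ₂ · cos Δλ )
  = atan2(0.19298, 0.66942) = 16.081° → normalised to [0°, 360°): 16.081°.

16.1°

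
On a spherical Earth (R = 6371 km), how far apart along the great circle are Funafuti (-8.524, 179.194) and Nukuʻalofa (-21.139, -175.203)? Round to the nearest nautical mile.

824 nmi

Δλ = -175.203 − 179.194 = -354.397°; wrapped into (−180°, 180°]: 5.603°.
Δφ = -21.139 − -8.524 = -12.615°.
a = sin²(Δφ/2) + cos φ₁ · cos φ₂ · sin²(Δλ/2) = 0.014274.
c = 2·atan2(√a, √(1−a)) = 0.23952 rad → d = 6371·c ≈ 1525.96 km ≈ 823.95 nmi.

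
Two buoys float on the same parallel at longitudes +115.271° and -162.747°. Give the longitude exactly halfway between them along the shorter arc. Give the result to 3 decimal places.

Signed shortest Δλ from +115.271° to -162.747° is +81.982°.
Midpoint longitude = +115.271° + (+81.982°)/2 = +115.271° + 40.991° = +156.262°.
(The naïve average (+115.271 + -162.747)/2 = -23.738° is on the wrong side of the globe.)

+156.262°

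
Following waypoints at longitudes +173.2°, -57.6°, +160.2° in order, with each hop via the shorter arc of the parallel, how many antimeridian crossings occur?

Leg 1: +173.2° → -57.6°, shortest Δλ = 129.2° (east) — crosses 180°.
Leg 2: -57.6° → +160.2°, shortest Δλ = -142.2° (west) — crosses 180°.
Total crossings: 2.

2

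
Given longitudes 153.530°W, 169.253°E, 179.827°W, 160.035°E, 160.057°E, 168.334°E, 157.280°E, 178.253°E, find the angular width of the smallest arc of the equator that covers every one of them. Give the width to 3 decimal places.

49.190°

Sort the longitudes: -179.827°, -153.530°, +157.280°, +160.035°, +160.057°, +168.334°, +169.253°, +178.253°.
Eastward gaps between consecutive values (wrapping around): 26.297°, 310.810°, 2.755°, 0.022°, 8.277°, 0.919°, 9.000°, 1.920°.
Largest gap = 310.810° ⇒ minimal covering band is its complement: 360° − 310.810° = 49.190°.
Band runs from +157.280° eastward to -153.530°, crossing the antimeridian.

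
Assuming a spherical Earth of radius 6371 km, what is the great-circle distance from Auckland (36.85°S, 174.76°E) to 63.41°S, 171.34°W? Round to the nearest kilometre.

3099 km

Δλ = -171.34 − 174.76 = -346.10°; wrapped into (−180°, 180°]: 13.90°.
Δφ = -63.41 − -36.85 = -26.56°.
a = sin²(Δφ/2) + cos φ₁ · cos φ₂ · sin²(Δλ/2) = 0.058011.
c = 2·atan2(√a, √(1−a)) = 0.48649 rad → d = 6371·c ≈ 3099.45 km.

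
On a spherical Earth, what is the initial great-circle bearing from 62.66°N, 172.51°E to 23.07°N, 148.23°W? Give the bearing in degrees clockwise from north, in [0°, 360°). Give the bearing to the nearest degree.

Δλ = -148.23 − 172.51 = -320.74°; wrapped into (−180°, 180°]: 39.26°.
θ = atan2( sin Δλ · cos φ₂ , cos φ₁ · sin φ₂ − sin φ₁ · cos φ₂ · cos Δλ )
  = atan2(0.58223, -0.45282) = 127.873° → normalised to [0°, 360°): 127.873°.

128°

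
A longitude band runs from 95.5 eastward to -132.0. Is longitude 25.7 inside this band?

No

Band width going east from +95.5° to -132.0°: ((-132.0 − 95.5) mod 360) = 132.5°.
Offset of +25.7° east of the west edge: ((25.7 − 95.5) mod 360) = 290.2°.
290.2° > 132.5° ⇒ outside.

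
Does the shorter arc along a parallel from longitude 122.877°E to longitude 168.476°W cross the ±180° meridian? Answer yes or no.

Yes

Naïve |-168.476 − 122.877| = 291.353° > 180°, so the shorter arc goes the other way round — across 180°.
Signed shortest Δλ = ((-168.476 − 122.877 + 180) mod 360) − 180 = 68.647°.
Going east by 68.647° from +122.877° passes through 180° before reaching -168.476°.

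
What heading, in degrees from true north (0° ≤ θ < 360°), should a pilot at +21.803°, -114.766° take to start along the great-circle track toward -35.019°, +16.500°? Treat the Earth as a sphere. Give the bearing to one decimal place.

118.4°

Δλ = 16.500 − -114.766 = 131.266°.
θ = atan2( sin Δλ · cos φ₂ , cos φ₁ · sin φ₂ − sin φ₁ · cos φ₂ · cos Δλ )
  = atan2(0.61558, -0.33218) = 118.352° → normalised to [0°, 360°): 118.352°.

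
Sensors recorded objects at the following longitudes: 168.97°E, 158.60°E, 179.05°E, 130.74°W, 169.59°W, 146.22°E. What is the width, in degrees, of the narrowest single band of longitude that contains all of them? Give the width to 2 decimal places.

Sort the longitudes: -169.59°, -130.74°, +146.22°, +158.60°, +168.97°, +179.05°.
Eastward gaps between consecutive values (wrapping around): 38.85°, 276.96°, 12.38°, 10.37°, 10.08°, 11.36°.
Largest gap = 276.96° ⇒ minimal covering band is its complement: 360° − 276.96° = 83.04°.
Band runs from +146.22° eastward to -130.74°, crossing the antimeridian.

83.04°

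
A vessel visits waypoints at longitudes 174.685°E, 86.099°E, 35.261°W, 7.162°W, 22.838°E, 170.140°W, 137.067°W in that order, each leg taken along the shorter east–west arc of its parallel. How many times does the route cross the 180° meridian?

Leg 1: +174.685° → +86.099°, shortest Δλ = -88.586° (west) — does not cross 180°.
Leg 2: +86.099° → -35.261°, shortest Δλ = -121.36° (west) — does not cross 180°.
Leg 3: -35.261° → -7.162°, shortest Δλ = 28.099° (east) — does not cross 180°.
Leg 4: -7.162° → +22.838°, shortest Δλ = 30.0° (east) — does not cross 180°.
Leg 5: +22.838° → -170.140°, shortest Δλ = 167.022° (east) — crosses 180°.
Leg 6: -170.140° → -137.067°, shortest Δλ = 33.073° (east) — does not cross 180°.
Total crossings: 1.

1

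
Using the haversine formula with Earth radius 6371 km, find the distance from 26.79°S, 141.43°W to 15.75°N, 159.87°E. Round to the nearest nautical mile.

Δλ = 159.87 − -141.43 = 301.30°; wrapped into (−180°, 180°]: -58.70°.
Δφ = 15.75 − -26.79 = 42.54°.
a = sin²(Δφ/2) + cos φ₁ · cos φ₂ · sin²(Δλ/2) = 0.338000.
c = 2·atan2(√a, √(1−a)) = 1.24084 rad → d = 6371·c ≈ 7905.40 km ≈ 4268.57 nmi.

4269 nmi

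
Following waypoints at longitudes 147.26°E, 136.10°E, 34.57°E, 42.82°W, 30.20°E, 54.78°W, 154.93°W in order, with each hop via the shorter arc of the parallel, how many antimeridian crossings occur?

0

Leg 1: +147.26° → +136.10°, shortest Δλ = -11.16° (west) — does not cross 180°.
Leg 2: +136.10° → +34.57°, shortest Δλ = -101.53° (west) — does not cross 180°.
Leg 3: +34.57° → -42.82°, shortest Δλ = -77.39° (west) — does not cross 180°.
Leg 4: -42.82° → +30.20°, shortest Δλ = 73.02° (east) — does not cross 180°.
Leg 5: +30.20° → -54.78°, shortest Δλ = -84.98° (west) — does not cross 180°.
Leg 6: -54.78° → -154.93°, shortest Δλ = -100.15° (west) — does not cross 180°.
Total crossings: 0.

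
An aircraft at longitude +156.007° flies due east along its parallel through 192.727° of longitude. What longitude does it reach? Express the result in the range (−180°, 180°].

Start at +156.007°; shift +192.727° → +348.734°.
+348.734° lies outside (−180°, 180°]; subtract 360° → -11.266°.

-11.266°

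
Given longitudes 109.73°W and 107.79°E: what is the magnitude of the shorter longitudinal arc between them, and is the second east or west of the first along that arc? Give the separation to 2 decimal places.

Raw difference: 107.79 − -109.73 = 217.52°.
Normalise into (−180°, 180°]: 217.52° − 360° = -142.48°.
Negative ⇒ the second point lies to the west; separation 142.48°.

142.48° west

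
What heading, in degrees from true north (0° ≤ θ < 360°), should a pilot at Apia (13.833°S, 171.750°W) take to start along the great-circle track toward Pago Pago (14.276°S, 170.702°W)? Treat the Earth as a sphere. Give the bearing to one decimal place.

113.7°

Δλ = -170.702 − -171.750 = 1.048°.
θ = atan2( sin Δλ · cos φ₂ , cos φ₁ · sin φ₂ − sin φ₁ · cos φ₂ · cos Δλ )
  = atan2(0.01773, -0.00777) = 113.672° → normalised to [0°, 360°): 113.672°.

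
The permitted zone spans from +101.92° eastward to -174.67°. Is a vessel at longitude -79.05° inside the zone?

No

Band width going east from +101.92° to -174.67°: ((-174.67 − 101.92) mod 360) = 83.41°.
Offset of -79.05° east of the west edge: ((-79.05 − 101.92) mod 360) = 179.03°.
179.03° > 83.41° ⇒ outside.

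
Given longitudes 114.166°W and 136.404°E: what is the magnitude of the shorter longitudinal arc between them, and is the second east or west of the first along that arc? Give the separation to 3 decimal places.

Raw difference: 136.404 − -114.166 = 250.57°.
Normalise into (−180°, 180°]: 250.57° − 360° = -109.43°.
Negative ⇒ the second point lies to the west; separation 109.430°.

109.430° west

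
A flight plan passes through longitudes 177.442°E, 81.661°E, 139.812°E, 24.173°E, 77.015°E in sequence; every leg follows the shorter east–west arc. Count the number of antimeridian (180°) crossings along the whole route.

0

Leg 1: +177.442° → +81.661°, shortest Δλ = -95.781° (west) — does not cross 180°.
Leg 2: +81.661° → +139.812°, shortest Δλ = 58.151° (east) — does not cross 180°.
Leg 3: +139.812° → +24.173°, shortest Δλ = -115.639° (west) — does not cross 180°.
Leg 4: +24.173° → +77.015°, shortest Δλ = 52.842° (east) — does not cross 180°.
Total crossings: 0.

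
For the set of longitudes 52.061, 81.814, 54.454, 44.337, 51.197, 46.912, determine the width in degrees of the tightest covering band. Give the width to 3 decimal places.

Sort the longitudes: +44.337°, +46.912°, +51.197°, +52.061°, +54.454°, +81.814°.
Eastward gaps between consecutive values (wrapping around): 2.575°, 4.285°, 0.864°, 2.393°, 27.360°, 322.523°.
Largest gap = 322.523° ⇒ minimal covering band is its complement: 360° − 322.523° = 37.477°.
Band runs from +44.337° eastward to +81.814°.

37.477°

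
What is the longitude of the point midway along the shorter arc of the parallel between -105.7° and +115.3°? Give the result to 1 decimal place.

Signed shortest Δλ from -105.7° to +115.3° is -139.0°.
Midpoint longitude = -105.7° + (-139.0°)/2 = -105.7° − 69.5° = -175.2°.
(The naïve average (-105.7 + +115.3)/2 = 4.8° is on the wrong side of the globe.)

-175.2°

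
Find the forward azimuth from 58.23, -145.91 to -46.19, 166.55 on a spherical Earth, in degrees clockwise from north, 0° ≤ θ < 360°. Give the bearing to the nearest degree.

213°

Δλ = 166.55 − -145.91 = 312.46°; wrapped into (−180°, 180°]: -47.54°.
θ = atan2( sin Δλ · cos φ₂ , cos φ₁ · sin φ₂ − sin φ₁ · cos φ₂ · cos Δλ )
  = atan2(-0.51072, -0.77726) = -146.692° → normalised to [0°, 360°): 213.308°.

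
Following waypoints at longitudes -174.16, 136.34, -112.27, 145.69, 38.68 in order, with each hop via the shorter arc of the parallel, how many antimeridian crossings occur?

Leg 1: -174.16° → +136.34°, shortest Δλ = -49.5° (west) — crosses 180°.
Leg 2: +136.34° → -112.27°, shortest Δλ = 111.39° (east) — crosses 180°.
Leg 3: -112.27° → +145.69°, shortest Δλ = -102.04° (west) — crosses 180°.
Leg 4: +145.69° → +38.68°, shortest Δλ = -107.01° (west) — does not cross 180°.
Total crossings: 3.

3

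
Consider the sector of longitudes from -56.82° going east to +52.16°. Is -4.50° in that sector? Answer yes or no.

Yes

Band width going east from -56.82° to +52.16°: ((52.16 − -56.82) mod 360) = 108.98°.
Offset of -4.50° east of the west edge: ((-4.50 − -56.82) mod 360) = 52.32°.
52.32° ≤ 108.98° ⇒ inside.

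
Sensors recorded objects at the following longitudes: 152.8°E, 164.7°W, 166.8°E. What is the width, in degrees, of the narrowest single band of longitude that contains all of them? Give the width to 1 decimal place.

42.5°

Sort the longitudes: -164.7°, +152.8°, +166.8°.
Eastward gaps between consecutive values (wrapping around): 317.5°, 14.0°, 28.5°.
Largest gap = 317.5° ⇒ minimal covering band is its complement: 360° − 317.5° = 42.5°.
Band runs from +152.8° eastward to -164.7°, crossing the antimeridian.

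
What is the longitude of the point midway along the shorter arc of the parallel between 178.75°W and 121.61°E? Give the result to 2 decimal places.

151.43°E

Signed shortest Δλ from -178.75° to +121.61° is -59.64°.
Midpoint longitude = -178.75° + (-59.64°)/2 = -178.75° − 29.82° = -208.57°.
Normalise into (−180°, 180°]: +151.43°.
(The naïve average (-178.75 + +121.61)/2 = -28.57° is on the wrong side of the globe.)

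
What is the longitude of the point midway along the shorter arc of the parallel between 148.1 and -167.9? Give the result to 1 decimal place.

Signed shortest Δλ from +148.1° to -167.9° is +44.0°.
Midpoint longitude = +148.1° + (+44.0°)/2 = +148.1° + 22.0° = +170.1°.
(The naïve average (+148.1 + -167.9)/2 = -9.9° is on the wrong side of the globe.)

+170.1°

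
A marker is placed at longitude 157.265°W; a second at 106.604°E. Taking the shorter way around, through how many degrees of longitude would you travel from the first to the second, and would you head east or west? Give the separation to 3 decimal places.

Raw difference: 106.604 − -157.265 = 263.869°.
Normalise into (−180°, 180°]: 263.869° − 360° = -96.131°.
Negative ⇒ the second point lies to the west; separation 96.131°.

96.131° west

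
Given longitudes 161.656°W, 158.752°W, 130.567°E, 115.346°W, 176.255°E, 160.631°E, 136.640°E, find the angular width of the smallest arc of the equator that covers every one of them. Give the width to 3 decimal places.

Sort the longitudes: -161.656°, -158.752°, -115.346°, +130.567°, +136.640°, +160.631°, +176.255°.
Eastward gaps between consecutive values (wrapping around): 2.904°, 43.406°, 245.913°, 6.073°, 23.991°, 15.624°, 22.089°.
Largest gap = 245.913° ⇒ minimal covering band is its complement: 360° − 245.913° = 114.087°.
Band runs from +130.567° eastward to -115.346°, crossing the antimeridian.

114.087°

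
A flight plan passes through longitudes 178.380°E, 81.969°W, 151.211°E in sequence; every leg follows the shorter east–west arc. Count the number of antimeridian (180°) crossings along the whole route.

Leg 1: +178.380° → -81.969°, shortest Δλ = 99.651° (east) — crosses 180°.
Leg 2: -81.969° → +151.211°, shortest Δλ = -126.82° (west) — crosses 180°.
Total crossings: 2.

2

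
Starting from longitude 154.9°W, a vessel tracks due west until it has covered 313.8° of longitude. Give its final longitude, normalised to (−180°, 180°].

108.7°W

Start at -154.9°; shift −313.8° → -468.7°.
-468.7° lies outside (−180°, 180°]; add 360° → -108.7°.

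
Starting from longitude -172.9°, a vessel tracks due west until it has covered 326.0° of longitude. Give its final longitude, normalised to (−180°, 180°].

-138.9°

Start at -172.9°; shift −326.0° → -498.9°.
-498.9° lies outside (−180°, 180°]; add 360° → -138.9°.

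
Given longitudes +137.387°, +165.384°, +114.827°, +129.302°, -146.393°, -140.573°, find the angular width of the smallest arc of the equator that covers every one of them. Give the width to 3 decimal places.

Sort the longitudes: -146.393°, -140.573°, +114.827°, +129.302°, +137.387°, +165.384°.
Eastward gaps between consecutive values (wrapping around): 5.820°, 255.400°, 14.475°, 8.085°, 27.997°, 48.223°.
Largest gap = 255.400° ⇒ minimal covering band is its complement: 360° − 255.400° = 104.600°.
Band runs from +114.827° eastward to -140.573°, crossing the antimeridian.

104.600°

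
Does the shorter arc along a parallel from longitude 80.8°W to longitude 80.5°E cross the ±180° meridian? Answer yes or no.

No

Signed shortest Δλ = ((80.5 − -80.8 + 180) mod 360) − 180 = 161.3°.
Going east by 161.3° from -80.8° reaches +80.5° without touching 180°.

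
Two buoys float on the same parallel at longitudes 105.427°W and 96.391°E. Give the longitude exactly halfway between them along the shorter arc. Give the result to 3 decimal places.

Signed shortest Δλ from -105.427° to +96.391° is -158.182°.
Midpoint longitude = -105.427° + (-158.182°)/2 = -105.427° − 79.091° = -184.518°.
Normalise into (−180°, 180°]: +175.482°.
(The naïve average (-105.427 + +96.391)/2 = -4.518° is on the wrong side of the globe.)

175.482°E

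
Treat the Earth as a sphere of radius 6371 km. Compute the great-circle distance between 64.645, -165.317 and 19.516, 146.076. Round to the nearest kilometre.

6153 km

Δλ = 146.076 − -165.317 = 311.393°; wrapped into (−180°, 180°]: -48.607°.
Δφ = 19.516 − 64.645 = -45.129°.
a = sin²(Δφ/2) + cos φ₁ · cos φ₂ · sin²(Δλ/2) = 0.215613.
c = 2·atan2(√a, √(1−a)) = 0.96578 rad → d = 6371·c ≈ 6153.00 km.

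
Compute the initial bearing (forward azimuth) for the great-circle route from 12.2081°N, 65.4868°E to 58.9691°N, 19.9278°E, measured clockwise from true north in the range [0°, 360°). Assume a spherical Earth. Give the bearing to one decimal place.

334.2°

Δλ = 19.9278 − 65.4868 = -45.5590°.
θ = atan2( sin Δλ · cos φ₂ , cos φ₁ · sin φ₂ − sin φ₁ · cos φ₂ · cos Δλ )
  = atan2(-0.36805, 0.76119) = -25.805° → normalised to [0°, 360°): 334.195°.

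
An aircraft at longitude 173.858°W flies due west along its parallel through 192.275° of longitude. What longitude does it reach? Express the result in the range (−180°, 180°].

6.133°W

Start at -173.858°; shift −192.275° → -366.133°.
-366.133° lies outside (−180°, 180°]; add 360° → -6.133°.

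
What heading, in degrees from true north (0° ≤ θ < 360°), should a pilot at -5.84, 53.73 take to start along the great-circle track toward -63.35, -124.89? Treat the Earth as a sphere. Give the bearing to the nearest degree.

181°

Δλ = -124.89 − 53.73 = -178.62°.
θ = atan2( sin Δλ · cos φ₂ , cos φ₁ · sin φ₂ − sin φ₁ · cos φ₂ · cos Δλ )
  = atan2(-0.01080, -0.93475) = -179.338° → normalised to [0°, 360°): 180.662°.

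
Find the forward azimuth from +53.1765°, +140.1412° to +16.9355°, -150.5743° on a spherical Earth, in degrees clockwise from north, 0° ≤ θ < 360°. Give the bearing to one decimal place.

Δλ = -150.5743 − 140.1412 = -290.7155°; wrapped into (−180°, 180°]: 69.2845°.
θ = atan2( sin Δλ · cos φ₂ , cos φ₁ · sin φ₂ − sin φ₁ · cos φ₂ · cos Δλ )
  = atan2(0.89479, -0.09629) = 96.142° → normalised to [0°, 360°): 96.142°.

96.1°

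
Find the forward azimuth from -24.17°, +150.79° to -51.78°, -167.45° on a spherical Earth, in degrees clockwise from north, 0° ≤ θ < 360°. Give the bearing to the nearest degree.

142°

Δλ = -167.45 − 150.79 = -318.24°; wrapped into (−180°, 180°]: 41.76°.
θ = atan2( sin Δλ · cos φ₂ , cos φ₁ · sin φ₂ − sin φ₁ · cos φ₂ · cos Δλ )
  = atan2(0.41205, -0.52781) = 142.021° → normalised to [0°, 360°): 142.021°.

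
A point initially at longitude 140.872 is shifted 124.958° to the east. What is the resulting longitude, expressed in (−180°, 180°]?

-94.170°

Start at +140.872°; shift +124.958° → +265.830°.
+265.830° lies outside (−180°, 180°]; subtract 360° → -94.170°.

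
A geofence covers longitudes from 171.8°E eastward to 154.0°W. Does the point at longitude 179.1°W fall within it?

Band width going east from +171.8° to -154.0°: ((-154.0 − 171.8) mod 360) = 34.2°.
Offset of -179.1° east of the west edge: ((-179.1 − 171.8) mod 360) = 9.1°.
9.1° ≤ 34.2° ⇒ inside.

Yes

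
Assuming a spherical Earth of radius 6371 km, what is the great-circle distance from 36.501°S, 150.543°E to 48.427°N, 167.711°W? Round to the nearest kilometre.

Δλ = -167.711 − 150.543 = -318.254°; wrapped into (−180°, 180°]: 41.746°.
Δφ = 48.427 − -36.501 = 84.928°.
a = sin²(Δφ/2) + cos φ₁ · cos φ₂ · sin²(Δλ/2) = 0.523512.
c = 2·atan2(√a, √(1−a)) = 1.61784 rad → d = 6371·c ≈ 10307.24 km.

10307 km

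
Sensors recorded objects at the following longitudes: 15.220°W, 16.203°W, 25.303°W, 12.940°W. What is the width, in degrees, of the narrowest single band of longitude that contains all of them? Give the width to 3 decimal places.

12.363°

Sort the longitudes: -25.303°, -16.203°, -15.220°, -12.940°.
Eastward gaps between consecutive values (wrapping around): 9.100°, 0.983°, 2.280°, 347.637°.
Largest gap = 347.637° ⇒ minimal covering band is its complement: 360° − 347.637° = 12.363°.
Band runs from -25.303° eastward to -12.940°.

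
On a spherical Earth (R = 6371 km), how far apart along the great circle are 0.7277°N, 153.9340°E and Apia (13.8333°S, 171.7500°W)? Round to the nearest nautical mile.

2220 nmi

Δλ = -171.7500 − 153.9340 = -325.6840°; wrapped into (−180°, 180°]: 34.3160°.
Δφ = -13.8333 − 0.7277 = -14.5610°.
a = sin²(Δφ/2) + cos φ₁ · cos φ₂ · sin²(Δλ/2) = 0.100558.
c = 2·atan2(√a, √(1−a)) = 0.64536 rad → d = 6371·c ≈ 4111.59 km ≈ 2220.08 nmi.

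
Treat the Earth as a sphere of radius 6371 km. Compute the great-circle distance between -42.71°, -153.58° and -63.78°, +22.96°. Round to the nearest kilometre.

8170 km

Δλ = 22.96 − -153.58 = 176.54°.
Δφ = -63.78 − -42.71 = -21.07°.
a = sin²(Δφ/2) + cos φ₁ · cos φ₂ · sin²(Δλ/2) = 0.357780.
c = 2·atan2(√a, √(1−a)) = 1.28237 rad → d = 6371·c ≈ 8170.01 km.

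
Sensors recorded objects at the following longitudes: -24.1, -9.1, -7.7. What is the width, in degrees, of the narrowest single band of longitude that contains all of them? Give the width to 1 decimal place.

16.4°

Sort the longitudes: -24.1°, -9.1°, -7.7°.
Eastward gaps between consecutive values (wrapping around): 15.0°, 1.4°, 343.6°.
Largest gap = 343.6° ⇒ minimal covering band is its complement: 360° − 343.6° = 16.4°.
Band runs from -24.1° eastward to -7.7°.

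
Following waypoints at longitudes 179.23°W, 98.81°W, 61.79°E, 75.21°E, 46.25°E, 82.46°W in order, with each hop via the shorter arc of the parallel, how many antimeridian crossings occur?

0

Leg 1: -179.23° → -98.81°, shortest Δλ = 80.42° (east) — does not cross 180°.
Leg 2: -98.81° → +61.79°, shortest Δλ = 160.6° (east) — does not cross 180°.
Leg 3: +61.79° → +75.21°, shortest Δλ = 13.42° (east) — does not cross 180°.
Leg 4: +75.21° → +46.25°, shortest Δλ = -28.96° (west) — does not cross 180°.
Leg 5: +46.25° → -82.46°, shortest Δλ = -128.71° (west) — does not cross 180°.
Total crossings: 0.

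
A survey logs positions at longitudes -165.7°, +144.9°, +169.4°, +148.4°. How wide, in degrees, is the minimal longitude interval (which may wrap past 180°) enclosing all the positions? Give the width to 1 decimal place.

49.4°

Sort the longitudes: -165.7°, +144.9°, +148.4°, +169.4°.
Eastward gaps between consecutive values (wrapping around): 310.6°, 3.5°, 21.0°, 24.9°.
Largest gap = 310.6° ⇒ minimal covering band is its complement: 360° − 310.6° = 49.4°.
Band runs from +144.9° eastward to -165.7°, crossing the antimeridian.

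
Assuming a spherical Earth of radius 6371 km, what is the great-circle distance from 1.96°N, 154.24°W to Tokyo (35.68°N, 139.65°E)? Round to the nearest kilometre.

7738 km

Δλ = 139.65 − -154.24 = 293.89°; wrapped into (−180°, 180°]: -66.11°.
Δφ = 35.68 − 1.96 = 33.72°.
a = sin²(Δφ/2) + cos φ₁ · cos φ₂ · sin²(Δλ/2) = 0.325641.
c = 2·atan2(√a, √(1−a)) = 1.21459 rad → d = 6371·c ≈ 7738.18 km.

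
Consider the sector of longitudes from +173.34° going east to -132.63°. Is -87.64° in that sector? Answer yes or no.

No

Band width going east from +173.34° to -132.63°: ((-132.63 − 173.34) mod 360) = 54.03°.
Offset of -87.64° east of the west edge: ((-87.64 − 173.34) mod 360) = 99.02°.
99.02° > 54.03° ⇒ outside.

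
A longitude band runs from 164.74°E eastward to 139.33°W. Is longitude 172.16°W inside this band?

Yes

Band width going east from +164.74° to -139.33°: ((-139.33 − 164.74) mod 360) = 55.93°.
Offset of -172.16° east of the west edge: ((-172.16 − 164.74) mod 360) = 23.10°.
23.10° ≤ 55.93° ⇒ inside.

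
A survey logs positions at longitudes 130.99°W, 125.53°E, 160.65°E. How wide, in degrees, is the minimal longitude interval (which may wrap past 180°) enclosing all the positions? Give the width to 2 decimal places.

Sort the longitudes: -130.99°, +125.53°, +160.65°.
Eastward gaps between consecutive values (wrapping around): 256.52°, 35.12°, 68.36°.
Largest gap = 256.52° ⇒ minimal covering band is its complement: 360° − 256.52° = 103.48°.
Band runs from +125.53° eastward to -130.99°, crossing the antimeridian.

103.48°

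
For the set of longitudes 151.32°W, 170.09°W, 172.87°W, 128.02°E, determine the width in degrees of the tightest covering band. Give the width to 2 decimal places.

Sort the longitudes: -172.87°, -170.09°, -151.32°, +128.02°.
Eastward gaps between consecutive values (wrapping around): 2.78°, 18.77°, 279.34°, 59.11°.
Largest gap = 279.34° ⇒ minimal covering band is its complement: 360° − 279.34° = 80.66°.
Band runs from +128.02° eastward to -151.32°, crossing the antimeridian.

80.66°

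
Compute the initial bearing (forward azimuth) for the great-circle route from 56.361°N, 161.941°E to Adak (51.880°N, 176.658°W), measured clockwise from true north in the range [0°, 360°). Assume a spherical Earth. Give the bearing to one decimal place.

Δλ = -176.658 − 161.941 = -338.599°; wrapped into (−180°, 180°]: 21.401°.
θ = atan2( sin Δλ · cos φ₂ , cos φ₁ · sin φ₂ − sin φ₁ · cos φ₂ · cos Δλ )
  = atan2(0.22525, -0.04269) = 100.732° → normalised to [0°, 360°): 100.732°.

100.7°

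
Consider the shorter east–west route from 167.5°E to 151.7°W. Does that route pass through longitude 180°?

Yes

Naïve |-151.7 − 167.5| = 319.2° > 180°, so the shorter arc goes the other way round — across 180°.
Signed shortest Δλ = ((-151.7 − 167.5 + 180) mod 360) − 180 = 40.8°.
Going east by 40.8° from +167.5° passes through 180° before reaching -151.7°.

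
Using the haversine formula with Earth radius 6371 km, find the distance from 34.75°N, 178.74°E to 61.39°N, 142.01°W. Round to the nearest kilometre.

Δλ = -142.01 − 178.74 = -320.75°; wrapped into (−180°, 180°]: 39.25°.
Δφ = 61.39 − 34.75 = 26.64°.
a = sin²(Δφ/2) + cos φ₁ · cos φ₂ · sin²(Δλ/2) = 0.097461.
c = 2·atan2(√a, √(1−a)) = 0.63499 rad → d = 6371·c ≈ 4045.52 km.

4046 km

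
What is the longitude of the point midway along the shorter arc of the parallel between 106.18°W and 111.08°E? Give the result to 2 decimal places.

177.55°W

Signed shortest Δλ from -106.18° to +111.08° is -142.74°.
Midpoint longitude = -106.18° + (-142.74°)/2 = -106.18° − 71.37° = -177.55°.
(The naïve average (-106.18 + +111.08)/2 = 2.45° is on the wrong side of the globe.)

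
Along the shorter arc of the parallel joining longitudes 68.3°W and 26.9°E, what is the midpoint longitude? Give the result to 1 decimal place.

Signed shortest Δλ from -68.3° to +26.9° is +95.2°.
Midpoint longitude = -68.3° + (+95.2°)/2 = -68.3° + 47.6° = -20.7°.

20.7°W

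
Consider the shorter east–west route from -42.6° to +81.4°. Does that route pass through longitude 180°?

Signed shortest Δλ = ((81.4 − -42.6 + 180) mod 360) − 180 = 124.0°.
Going east by 124.0° from -42.6° reaches +81.4° without touching 180°.

No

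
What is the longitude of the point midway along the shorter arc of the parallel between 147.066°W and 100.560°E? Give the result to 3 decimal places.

156.747°E

Signed shortest Δλ from -147.066° to +100.560° is -112.374°.
Midpoint longitude = -147.066° + (-112.374°)/2 = -147.066° − 56.187° = -203.253°.
Normalise into (−180°, 180°]: +156.747°.
(The naïve average (-147.066 + +100.560)/2 = -23.253° is on the wrong side of the globe.)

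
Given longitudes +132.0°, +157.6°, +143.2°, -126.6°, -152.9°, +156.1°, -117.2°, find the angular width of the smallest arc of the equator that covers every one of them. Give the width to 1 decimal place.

110.8°

Sort the longitudes: -152.9°, -126.6°, -117.2°, +132.0°, +143.2°, +156.1°, +157.6°.
Eastward gaps between consecutive values (wrapping around): 26.3°, 9.4°, 249.2°, 11.2°, 12.9°, 1.5°, 49.5°.
Largest gap = 249.2° ⇒ minimal covering band is its complement: 360° − 249.2° = 110.8°.
Band runs from +132.0° eastward to -117.2°, crossing the antimeridian.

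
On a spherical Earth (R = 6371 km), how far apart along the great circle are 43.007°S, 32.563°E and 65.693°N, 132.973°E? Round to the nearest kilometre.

Δλ = 132.973 − 32.563 = 100.410°.
Δφ = 65.693 − -43.007 = 108.700°.
a = sin²(Δφ/2) + cos φ₁ · cos φ₂ · sin²(Δλ/2) = 0.838006.
c = 2·atan2(√a, √(1−a)) = 2.31313 rad → d = 6371·c ≈ 14736.98 km.

14737 km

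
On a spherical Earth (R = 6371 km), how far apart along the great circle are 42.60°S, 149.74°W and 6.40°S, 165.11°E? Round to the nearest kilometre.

Δλ = 165.11 − -149.74 = 314.85°; wrapped into (−180°, 180°]: -45.15°.
Δφ = -6.40 − -42.60 = 36.20°.
a = sin²(Δφ/2) + cos φ₁ · cos φ₂ · sin²(Δλ/2) = 0.204325.
c = 2·atan2(√a, √(1−a)) = 0.93806 rad → d = 6371·c ≈ 5976.41 km.

5976 km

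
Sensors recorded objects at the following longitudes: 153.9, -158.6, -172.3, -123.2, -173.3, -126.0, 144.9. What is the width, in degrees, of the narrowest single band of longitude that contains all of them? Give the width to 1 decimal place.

91.9°

Sort the longitudes: -173.3°, -172.3°, -158.6°, -126.0°, -123.2°, +144.9°, +153.9°.
Eastward gaps between consecutive values (wrapping around): 1.0°, 13.7°, 32.6°, 2.8°, 268.1°, 9.0°, 32.8°.
Largest gap = 268.1° ⇒ minimal covering band is its complement: 360° − 268.1° = 91.9°.
Band runs from +144.9° eastward to -123.2°, crossing the antimeridian.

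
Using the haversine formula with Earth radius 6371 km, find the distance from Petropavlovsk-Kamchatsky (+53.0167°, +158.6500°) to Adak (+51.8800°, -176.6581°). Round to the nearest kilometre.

1670 km

Δλ = -176.6581 − 158.6500 = -335.3081°; wrapped into (−180°, 180°]: 24.6919°.
Δφ = 51.8800 − 53.0167 = -1.1367°.
a = sin²(Δφ/2) + cos φ₁ · cos φ₂ · sin²(Δλ/2) = 0.017076.
c = 2·atan2(√a, √(1−a)) = 0.26210 rad → d = 6371·c ≈ 1669.83 km.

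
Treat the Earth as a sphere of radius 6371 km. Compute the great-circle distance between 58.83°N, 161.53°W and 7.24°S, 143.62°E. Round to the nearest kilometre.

8804 km

Δλ = 143.62 − -161.53 = 305.15°; wrapped into (−180°, 180°]: -54.85°.
Δφ = -7.24 − 58.83 = -66.07°.
a = sin²(Δφ/2) + cos φ₁ · cos φ₂ · sin²(Δλ/2) = 0.406114.
c = 2·atan2(√a, √(1−a)) = 1.38190 rad → d = 6371·c ≈ 8804.10 km.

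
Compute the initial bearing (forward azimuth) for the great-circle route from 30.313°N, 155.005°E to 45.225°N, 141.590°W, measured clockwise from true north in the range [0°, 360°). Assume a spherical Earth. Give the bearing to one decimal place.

54.2°

Δλ = -141.590 − 155.005 = -296.595°; wrapped into (−180°, 180°]: 63.405°.
θ = atan2( sin Δλ · cos φ₂ , cos φ₁ · sin φ₂ − sin φ₁ · cos φ₂ · cos Δλ )
  = atan2(0.62980, 0.45368) = 54.233° → normalised to [0°, 360°): 54.233°.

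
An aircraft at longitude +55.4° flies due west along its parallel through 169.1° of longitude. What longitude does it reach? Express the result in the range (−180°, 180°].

-113.7°

Start at +55.4°; shift −169.1° → -113.7°.
-113.7° already lies in (−180°, 180°].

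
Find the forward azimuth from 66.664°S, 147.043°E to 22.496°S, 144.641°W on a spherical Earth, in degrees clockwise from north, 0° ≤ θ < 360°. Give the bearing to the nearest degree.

79°

Δλ = -144.641 − 147.043 = -291.684°; wrapped into (−180°, 180°]: 68.316°.
θ = atan2( sin Δλ · cos φ₂ , cos φ₁ · sin φ₂ − sin φ₁ · cos φ₂ · cos Δλ )
  = atan2(0.85853, 0.16188) = 79.322° → normalised to [0°, 360°): 79.322°.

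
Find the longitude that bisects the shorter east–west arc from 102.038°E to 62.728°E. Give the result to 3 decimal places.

Signed shortest Δλ from +102.038° to +62.728° is -39.310°.
Midpoint longitude = +102.038° + (-39.310°)/2 = +102.038° − 19.655° = +82.383°.

82.383°E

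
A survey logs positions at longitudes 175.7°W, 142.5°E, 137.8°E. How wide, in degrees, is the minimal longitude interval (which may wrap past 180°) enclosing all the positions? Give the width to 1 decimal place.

Sort the longitudes: -175.7°, +137.8°, +142.5°.
Eastward gaps between consecutive values (wrapping around): 313.5°, 4.7°, 41.8°.
Largest gap = 313.5° ⇒ minimal covering band is its complement: 360° − 313.5° = 46.5°.
Band runs from +137.8° eastward to -175.7°, crossing the antimeridian.

46.5°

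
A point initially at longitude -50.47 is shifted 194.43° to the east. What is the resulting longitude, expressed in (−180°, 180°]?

Start at -50.47°; shift +194.43° → +143.96°.
+143.96° already lies in (−180°, 180°].

+143.96°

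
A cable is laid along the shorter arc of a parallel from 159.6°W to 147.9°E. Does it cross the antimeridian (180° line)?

Yes

Naïve |147.9 − -159.6| = 307.5° > 180°, so the shorter arc goes the other way round — across 180°.
Signed shortest Δλ = ((147.9 − -159.6 + 180) mod 360) − 180 = -52.5°.
Going west by 52.5° from -159.6° passes through 180° before reaching +147.9°.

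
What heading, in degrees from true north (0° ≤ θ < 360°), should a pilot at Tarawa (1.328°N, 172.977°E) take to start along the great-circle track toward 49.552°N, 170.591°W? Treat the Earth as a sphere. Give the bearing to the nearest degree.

Δλ = -170.591 − 172.977 = -343.568°; wrapped into (−180°, 180°]: 16.432°.
θ = atan2( sin Δλ · cos φ₂ , cos φ₁ · sin φ₂ − sin φ₁ · cos φ₂ · cos Δλ )
  = atan2(0.18352, 0.74637) = 13.814° → normalised to [0°, 360°): 13.814°.

14°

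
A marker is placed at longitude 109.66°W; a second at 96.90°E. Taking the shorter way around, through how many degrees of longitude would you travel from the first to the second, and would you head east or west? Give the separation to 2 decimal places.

Raw difference: 96.90 − -109.66 = 206.56°.
Normalise into (−180°, 180°]: 206.56° − 360° = -153.44°.
Negative ⇒ the second point lies to the west; separation 153.44°.

153.44° west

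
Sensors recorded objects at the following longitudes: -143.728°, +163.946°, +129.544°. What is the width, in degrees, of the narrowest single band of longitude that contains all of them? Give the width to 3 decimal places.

86.728°

Sort the longitudes: -143.728°, +129.544°, +163.946°.
Eastward gaps between consecutive values (wrapping around): 273.272°, 34.402°, 52.326°.
Largest gap = 273.272° ⇒ minimal covering band is its complement: 360° − 273.272° = 86.728°.
Band runs from +129.544° eastward to -143.728°, crossing the antimeridian.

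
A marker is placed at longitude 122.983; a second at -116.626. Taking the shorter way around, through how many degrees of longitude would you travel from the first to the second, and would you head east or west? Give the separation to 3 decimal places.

120.391° east

Raw difference: -116.626 − 122.983 = -239.609°.
Normalise into (−180°, 180°]: -239.609° + 360° = 120.391°.
Positive ⇒ the second point lies to the east; separation 120.391°.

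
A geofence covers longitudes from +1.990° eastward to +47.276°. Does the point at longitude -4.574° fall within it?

Band width going east from +1.990° to +47.276°: ((47.276 − 1.990) mod 360) = 45.286°.
Offset of -4.574° east of the west edge: ((-4.574 − 1.990) mod 360) = 353.436°.
353.436° > 45.286° ⇒ outside.

No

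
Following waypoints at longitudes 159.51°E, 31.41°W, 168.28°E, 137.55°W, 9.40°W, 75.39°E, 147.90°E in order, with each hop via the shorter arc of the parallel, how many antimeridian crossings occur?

3

Leg 1: +159.51° → -31.41°, shortest Δλ = 169.08° (east) — crosses 180°.
Leg 2: -31.41° → +168.28°, shortest Δλ = -160.31° (west) — crosses 180°.
Leg 3: +168.28° → -137.55°, shortest Δλ = 54.17° (east) — crosses 180°.
Leg 4: -137.55° → -9.40°, shortest Δλ = 128.15° (east) — does not cross 180°.
Leg 5: -9.40° → +75.39°, shortest Δλ = 84.79° (east) — does not cross 180°.
Leg 6: +75.39° → +147.90°, shortest Δλ = 72.51° (east) — does not cross 180°.
Total crossings: 3.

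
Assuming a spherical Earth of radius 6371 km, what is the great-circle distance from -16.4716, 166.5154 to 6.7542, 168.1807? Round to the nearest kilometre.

Δλ = 168.1807 − 166.5154 = 1.6653°.
Δφ = 6.7542 − -16.4716 = 23.2258°.
a = sin²(Δφ/2) + cos φ₁ · cos φ₂ · sin²(Δλ/2) = 0.040722.
c = 2·atan2(√a, √(1−a)) = 0.40639 rad → d = 6371·c ≈ 2589.08 km.

2589 km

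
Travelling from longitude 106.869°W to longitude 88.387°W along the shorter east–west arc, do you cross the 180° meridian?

Signed shortest Δλ = ((-88.387 − -106.869 + 180) mod 360) − 180 = 18.482°.
Going east by 18.482° from -106.869° reaches -88.387° without touching 180°.

No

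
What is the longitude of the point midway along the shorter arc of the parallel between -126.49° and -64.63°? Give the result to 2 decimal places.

Signed shortest Δλ from -126.49° to -64.63° is +61.86°.
Midpoint longitude = -126.49° + (+61.86°)/2 = -126.49° + 30.93° = -95.56°.

-95.56°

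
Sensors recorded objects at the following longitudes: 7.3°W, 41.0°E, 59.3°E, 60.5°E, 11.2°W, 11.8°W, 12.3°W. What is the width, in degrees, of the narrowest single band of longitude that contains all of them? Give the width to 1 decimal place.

72.8°

Sort the longitudes: -12.3°, -11.8°, -11.2°, -7.3°, +41.0°, +59.3°, +60.5°.
Eastward gaps between consecutive values (wrapping around): 0.5°, 0.6°, 3.9°, 48.3°, 18.3°, 1.2°, 287.2°.
Largest gap = 287.2° ⇒ minimal covering band is its complement: 360° − 287.2° = 72.8°.
Band runs from -12.3° eastward to +60.5°.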